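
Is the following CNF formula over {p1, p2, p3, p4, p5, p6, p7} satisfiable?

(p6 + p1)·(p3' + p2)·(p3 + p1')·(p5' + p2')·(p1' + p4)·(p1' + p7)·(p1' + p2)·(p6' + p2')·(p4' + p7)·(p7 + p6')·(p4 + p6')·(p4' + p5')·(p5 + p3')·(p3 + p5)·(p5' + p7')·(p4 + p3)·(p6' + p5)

Case p6 = 1:
From the singleton clause (p2'), p2 = 0.
From the singleton clause (p3'), p3 = 0.
From the singleton clause (p1'), p1 = 0.
From the singleton clause (p7), p7 = 1.
From the singleton clause (p4), p4 = 1.
From the singleton clause (p5'), p5 = 0.
That conflicts with the unit clause (p5).
So p6 must be the other value — set p6 = 0.
From the singleton clause (p1), p1 = 1.
From the singleton clause (p3), p3 = 1.
From the singleton clause (p2), p2 = 1.
From the singleton clause (p5'), p5 = 0.
That conflicts with the unit clause (p5).
Neither p6 = 1 nor p6 = 0 works.
No assignment satisfies every clause.

No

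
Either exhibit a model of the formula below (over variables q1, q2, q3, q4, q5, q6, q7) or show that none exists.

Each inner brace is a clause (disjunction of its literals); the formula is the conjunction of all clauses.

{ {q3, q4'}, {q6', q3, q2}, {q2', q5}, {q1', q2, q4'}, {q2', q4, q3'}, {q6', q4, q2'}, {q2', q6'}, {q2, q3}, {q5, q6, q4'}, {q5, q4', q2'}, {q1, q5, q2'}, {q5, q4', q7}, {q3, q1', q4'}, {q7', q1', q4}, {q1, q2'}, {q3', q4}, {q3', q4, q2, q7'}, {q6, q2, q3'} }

Suppose q3 = 0.
(q4') alone gives q4 = 0.
(q2) alone gives q2 = 1.
(q5) alone gives q5 = 1.
(q6') alone gives q6 = 0.
(q1) alone gives q1 = 1.
(q7') alone gives q7 = 0.
All clauses are satisfied.

q1: 1,  q2: 1,  q3: 0,  q4: 0,  q5: 1,  q6: 0,  q7: 0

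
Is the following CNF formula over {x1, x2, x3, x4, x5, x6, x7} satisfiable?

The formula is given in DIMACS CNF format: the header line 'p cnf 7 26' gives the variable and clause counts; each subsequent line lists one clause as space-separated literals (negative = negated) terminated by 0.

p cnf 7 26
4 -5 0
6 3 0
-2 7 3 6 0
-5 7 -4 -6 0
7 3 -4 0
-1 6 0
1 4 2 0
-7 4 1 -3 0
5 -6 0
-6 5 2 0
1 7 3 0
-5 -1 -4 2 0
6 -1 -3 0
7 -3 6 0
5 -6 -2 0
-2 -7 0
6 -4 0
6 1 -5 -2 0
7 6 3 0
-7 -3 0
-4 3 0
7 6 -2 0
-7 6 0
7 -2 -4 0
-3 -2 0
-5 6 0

No

Try x4 = True.
Unit clause (x6) forces x6 = True.
Unit clause (x5) forces x5 = True.
Unit clause (x7) forces x7 = True.
Unit clause (¬x2) forces x2 = False.
Unit clause (¬x1) forces x1 = False.
Unit clause (¬x3) forces x3 = False.
Now (x3) is unsatisfied and unit — conflict.
Undo x4 and try x4 = False.
Unit clause (¬x5) forces x5 = False.
Unit clause (¬x6) forces x6 = False.
Unit clause (x3) forces x3 = True.
Unit clause (¬x1) forces x1 = False.
Unit clause (x2) forces x2 = True.
Now (¬x2) is unsatisfied and unit — conflict.
Neither x4 = True nor x4 = False works.
No assignment satisfies every clause.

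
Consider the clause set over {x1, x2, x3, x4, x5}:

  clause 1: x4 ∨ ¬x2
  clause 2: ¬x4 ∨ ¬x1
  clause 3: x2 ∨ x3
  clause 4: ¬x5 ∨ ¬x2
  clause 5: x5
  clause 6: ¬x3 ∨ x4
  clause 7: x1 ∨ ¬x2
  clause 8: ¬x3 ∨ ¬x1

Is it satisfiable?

Yes, satisfiable

From the singleton clause (x5), x5 = True.
From the singleton clause (¬x2), x2 = False.
From the singleton clause (x3), x3 = True.
From the singleton clause (x4), x4 = True.
From the singleton clause (¬x1), x1 = False.
Every clause now holds.
A satisfying assignment: x1=False, x2=False, x3=True, x4=True, x5=True.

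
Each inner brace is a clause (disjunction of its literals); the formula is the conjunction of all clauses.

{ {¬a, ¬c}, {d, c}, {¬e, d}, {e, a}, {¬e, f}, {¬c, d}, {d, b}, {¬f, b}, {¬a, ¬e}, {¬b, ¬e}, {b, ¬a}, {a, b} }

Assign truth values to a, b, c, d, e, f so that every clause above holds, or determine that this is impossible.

Try a = True.
From the singleton clause (¬c), c = False.
From the singleton clause (d), d = True.
From the singleton clause (¬e), e = False.
From the singleton clause (b), b = True.
No clause remains; f is free.

a: True,  b: True,  c: False,  d: True,  e: False,  f: True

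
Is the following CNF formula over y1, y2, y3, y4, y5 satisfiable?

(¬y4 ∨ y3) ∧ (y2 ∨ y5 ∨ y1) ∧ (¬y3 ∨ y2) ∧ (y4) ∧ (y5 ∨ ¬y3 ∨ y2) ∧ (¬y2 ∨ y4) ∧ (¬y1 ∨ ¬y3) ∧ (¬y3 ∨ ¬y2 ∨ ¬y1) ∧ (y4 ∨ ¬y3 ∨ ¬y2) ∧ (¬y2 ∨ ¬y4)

No

From the singleton clause (y4), y4 = True.
From the singleton clause (y3), y3 = True.
From the singleton clause (y2), y2 = True.
That conflicts with the unit clause (¬y2).
No assignment satisfies every clause.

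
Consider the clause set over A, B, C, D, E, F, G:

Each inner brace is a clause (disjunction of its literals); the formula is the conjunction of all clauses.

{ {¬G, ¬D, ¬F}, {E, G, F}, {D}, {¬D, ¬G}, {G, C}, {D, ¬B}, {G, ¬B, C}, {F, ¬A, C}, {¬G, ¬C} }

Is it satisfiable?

Satisfiable

From the singleton clause (D), D = True.
From the singleton clause (¬G), G = False.
From the singleton clause (C), C = True.
Suppose E = True.
All clauses hold; A, B, F can take either value.
A satisfying assignment: A=True, B=True, C=True, D=True, E=True, F=False, G=False.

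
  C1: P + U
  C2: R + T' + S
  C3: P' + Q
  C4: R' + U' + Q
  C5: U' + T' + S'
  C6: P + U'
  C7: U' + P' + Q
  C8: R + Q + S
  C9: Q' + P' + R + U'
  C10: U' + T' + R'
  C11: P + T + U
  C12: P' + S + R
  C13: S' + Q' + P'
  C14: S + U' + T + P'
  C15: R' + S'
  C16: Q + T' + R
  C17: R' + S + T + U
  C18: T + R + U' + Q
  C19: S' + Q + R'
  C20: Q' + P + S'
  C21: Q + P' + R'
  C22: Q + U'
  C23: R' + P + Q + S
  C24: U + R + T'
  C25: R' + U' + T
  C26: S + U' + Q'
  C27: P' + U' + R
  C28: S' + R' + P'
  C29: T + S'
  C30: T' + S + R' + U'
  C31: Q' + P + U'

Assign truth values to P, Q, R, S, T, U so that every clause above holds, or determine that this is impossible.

Branch on P: set P = 1.
(Q) alone gives Q = 1.
(S') alone gives S = 0.
(R) alone gives R = 1.
(U') alone gives U = 0.
(T) alone gives T = 1.
This assignment satisfies each clause.

P ↦ 1, Q ↦ 1, R ↦ 1, S ↦ 0, T ↦ 1, U ↦ 0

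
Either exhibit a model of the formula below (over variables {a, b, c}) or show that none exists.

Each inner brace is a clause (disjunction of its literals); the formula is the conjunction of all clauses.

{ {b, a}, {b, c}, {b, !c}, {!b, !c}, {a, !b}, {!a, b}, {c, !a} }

Case b = true:
From the singleton clause (!c), c = false.
From the singleton clause (a), a = true.
Now (!a) is unsatisfied and unit — conflict.
Backtrack on b: now try b = false.
From the singleton clause (a), a = true.
Now (!a) is unsatisfied and unit — conflict.
Neither b = true nor b = false works.

UNSATISFIABLE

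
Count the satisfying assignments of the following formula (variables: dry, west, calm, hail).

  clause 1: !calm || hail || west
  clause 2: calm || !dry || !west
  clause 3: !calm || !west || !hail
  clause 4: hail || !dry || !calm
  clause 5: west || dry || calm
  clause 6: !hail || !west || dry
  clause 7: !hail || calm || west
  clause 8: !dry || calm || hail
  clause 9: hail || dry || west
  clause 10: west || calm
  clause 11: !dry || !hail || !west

There are 2^4 = 16 truth assignments over (dry, west, calm, hail).
Check each against the 11 clauses (columns in the order dry, west, calm, hail):
  F F F F  ✗ fails (west || dry || calm)
  F F F T  ✗ fails (west || dry || calm)
  F F T F  ✗ fails (!calm || hail || west)
  F F T T  ✓ satisfies all
  F T F F  ✓ satisfies all
  F T F T  ✗ fails (!hail || !west || dry)
  F T T F  ✓ satisfies all
  F T T T  ✗ fails (!calm || !west || !hail)
  T F F F  ✗ fails (!dry || calm || hail)
  T F F T  ✗ fails (!hail || calm || west)
  T F T F  ✗ fails (!calm || hail || west)
  T F T T  ✓ satisfies all
  T T F F  ✗ fails (calm || !dry || !west)
  T T F T  ✗ fails (calm || !dry || !west)
  T T T F  ✗ fails (hail || !dry || !calm)
  T T T T  ✗ fails (!calm || !west || !hail)
4 of the 16 rows are models.

4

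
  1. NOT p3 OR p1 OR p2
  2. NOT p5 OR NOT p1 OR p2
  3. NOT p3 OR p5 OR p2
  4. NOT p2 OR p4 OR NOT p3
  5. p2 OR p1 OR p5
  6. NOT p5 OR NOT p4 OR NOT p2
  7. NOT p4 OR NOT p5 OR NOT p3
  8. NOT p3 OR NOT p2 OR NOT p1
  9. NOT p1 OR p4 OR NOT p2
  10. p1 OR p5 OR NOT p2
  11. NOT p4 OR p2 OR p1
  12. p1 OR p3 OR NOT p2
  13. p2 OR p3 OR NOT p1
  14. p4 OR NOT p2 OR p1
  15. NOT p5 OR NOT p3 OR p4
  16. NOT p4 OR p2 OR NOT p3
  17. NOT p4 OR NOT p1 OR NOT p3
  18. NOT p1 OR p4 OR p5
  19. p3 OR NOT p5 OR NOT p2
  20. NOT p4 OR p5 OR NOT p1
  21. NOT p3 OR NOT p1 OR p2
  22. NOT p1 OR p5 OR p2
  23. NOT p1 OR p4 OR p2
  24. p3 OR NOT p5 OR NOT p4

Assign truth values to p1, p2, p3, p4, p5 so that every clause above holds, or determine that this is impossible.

p1=false; p2=false; p3=false; p4=false; p5=true

Try p3 = false.
Try p1 = false.
The clause (NOT p2) is unit, so p2 = false.
The clause (p5) is unit, so p5 = true.
The clause (NOT p4) is unit, so p4 = false.
This assignment satisfies each clause.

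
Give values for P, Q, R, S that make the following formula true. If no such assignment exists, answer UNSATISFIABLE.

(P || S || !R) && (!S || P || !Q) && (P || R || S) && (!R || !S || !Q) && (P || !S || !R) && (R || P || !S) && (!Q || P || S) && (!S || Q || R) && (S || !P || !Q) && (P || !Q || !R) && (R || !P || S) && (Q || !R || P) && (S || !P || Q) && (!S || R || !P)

P ↦ true,  Q ↦ false,  R ↦ true,  S ↦ true

Case P = true:
Case S = true:
From the singleton clause (R), R = true.
From the singleton clause (!Q), Q = false.
Every clause now holds.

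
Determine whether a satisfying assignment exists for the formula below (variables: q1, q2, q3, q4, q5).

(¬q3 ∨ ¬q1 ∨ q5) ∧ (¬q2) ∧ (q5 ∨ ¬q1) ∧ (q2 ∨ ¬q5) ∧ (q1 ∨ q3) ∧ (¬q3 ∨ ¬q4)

From the singleton clause (¬q2), q2 = False.
From the singleton clause (¬q5), q5 = False.
From the singleton clause (¬q1), q1 = False.
From the singleton clause (q3), q3 = True.
From the singleton clause (¬q4), q4 = False.
All clauses are satisfied.
A satisfying assignment: q1: False, q2: False, q3: True, q4: False, q5: False.

Satisfiable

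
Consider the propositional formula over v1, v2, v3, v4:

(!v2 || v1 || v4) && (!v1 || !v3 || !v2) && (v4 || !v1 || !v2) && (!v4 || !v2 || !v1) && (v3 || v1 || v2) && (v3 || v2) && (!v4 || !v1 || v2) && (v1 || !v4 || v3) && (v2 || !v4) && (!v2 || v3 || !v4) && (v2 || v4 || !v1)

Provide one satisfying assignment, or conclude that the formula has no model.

v1 ↦ false; v2 ↦ false; v3 ↦ true; v4 ↦ false

Branch on v3: set v3 = true.
Branch on v1: set v1 = false.
Branch on v2: set v2 = false.
From the singleton clause (!v4), v4 = false.
This assignment satisfies each clause.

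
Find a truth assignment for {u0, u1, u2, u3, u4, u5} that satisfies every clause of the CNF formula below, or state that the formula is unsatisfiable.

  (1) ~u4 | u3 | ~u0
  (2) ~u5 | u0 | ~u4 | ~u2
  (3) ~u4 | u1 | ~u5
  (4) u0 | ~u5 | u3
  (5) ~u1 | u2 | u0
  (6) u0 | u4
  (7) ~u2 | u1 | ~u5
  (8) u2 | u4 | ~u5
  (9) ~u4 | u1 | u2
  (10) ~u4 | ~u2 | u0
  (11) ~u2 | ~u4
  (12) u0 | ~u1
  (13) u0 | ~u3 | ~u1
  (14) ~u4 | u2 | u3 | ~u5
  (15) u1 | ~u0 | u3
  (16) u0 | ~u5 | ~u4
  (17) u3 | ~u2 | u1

Suppose u0 = 1.
Suppose u4 = 1.
From the singleton clause (u3), u3 = 1.
From the singleton clause (~u2), u2 = 0.
From the singleton clause (u1), u1 = 1.
No clause remains; u5 is free.

u0=1, u1=1, u2=0, u3=1, u4=1, u5=1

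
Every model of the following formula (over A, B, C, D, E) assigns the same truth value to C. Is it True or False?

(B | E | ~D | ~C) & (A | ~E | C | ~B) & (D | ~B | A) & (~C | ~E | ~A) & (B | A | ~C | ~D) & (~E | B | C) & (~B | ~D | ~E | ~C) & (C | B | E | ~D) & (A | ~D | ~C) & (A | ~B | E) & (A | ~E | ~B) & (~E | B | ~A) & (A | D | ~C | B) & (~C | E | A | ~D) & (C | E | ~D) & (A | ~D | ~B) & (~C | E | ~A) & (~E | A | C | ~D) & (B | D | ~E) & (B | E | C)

Suppose C = 1.
Case E = 0:
The clause (~A) is unit, so A = 0.
The clause (~D) is unit, so D = 0.
The clause (~B) is unit, so B = 0.
That conflicts with the unit clause (B).
So E must be the other value — set E = 1.
The clause (~A) is unit, so A = 0.
The clause (~D) is unit, so D = 0.
The clause (~B) is unit, so B = 0.
That conflicts with the unit clause (B).
Either choice for E ends in contradiction.
So every satisfying assignment has C = False.

False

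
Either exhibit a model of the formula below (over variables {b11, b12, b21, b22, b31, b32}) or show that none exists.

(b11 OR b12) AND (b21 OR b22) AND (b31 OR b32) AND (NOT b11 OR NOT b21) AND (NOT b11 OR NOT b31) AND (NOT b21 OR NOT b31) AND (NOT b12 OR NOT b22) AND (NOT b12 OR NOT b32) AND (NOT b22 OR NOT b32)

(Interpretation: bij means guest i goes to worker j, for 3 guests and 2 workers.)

UNSATISFIABLE

Suppose b11 = true.
From the singleton clause (NOT b21), b21 = false.
From the singleton clause (b22), b22 = true.
From the singleton clause (NOT b31), b31 = false.
From the singleton clause (b32), b32 = true.
But (NOT b32) is also a unit clause — contradiction.
That branch fails; take b11 = false instead.
From the singleton clause (b12), b12 = true.
From the singleton clause (NOT b22), b22 = false.
From the singleton clause (b21), b21 = true.
From the singleton clause (NOT b31), b31 = false.
From the singleton clause (b32), b32 = true.
But (NOT b32) is also a unit clause — contradiction.
Neither b11 = true nor b11 = false works.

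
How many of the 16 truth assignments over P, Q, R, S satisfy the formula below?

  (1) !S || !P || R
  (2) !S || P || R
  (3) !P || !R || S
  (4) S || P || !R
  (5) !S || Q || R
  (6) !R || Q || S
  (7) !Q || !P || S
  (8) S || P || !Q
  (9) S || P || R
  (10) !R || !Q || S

There are 2^4 = 16 truth assignments over (P, Q, R, S).
Split on S. With S = true, the clauses containing S are satisfied and !S drops from the rest; 4 of the 2^3 = 8 assignments to the other variables satisfy what remains.
With S = false, by the same count on the reduced clause set, 1 assignment works.
Total: 4 + 1 = 5.

5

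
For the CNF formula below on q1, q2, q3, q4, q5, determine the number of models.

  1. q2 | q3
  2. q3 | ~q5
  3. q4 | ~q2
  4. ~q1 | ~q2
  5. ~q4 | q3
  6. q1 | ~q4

6

There are 2^5 = 32 truth assignments over (q1, q2, q3, q4, q5).
Split on q1. With q1 = 1, the clauses containing q1 are satisfied and ~q1 drops from the rest; 4 of the 2^4 = 16 assignments to the other variables satisfy what remains.
With q1 = 0, by the same count on the reduced clause set, 2 assignments work.
(One model: q1=F, q2=F, q3=T, q4=F, q5=F.)
Total: 4 + 2 = 6.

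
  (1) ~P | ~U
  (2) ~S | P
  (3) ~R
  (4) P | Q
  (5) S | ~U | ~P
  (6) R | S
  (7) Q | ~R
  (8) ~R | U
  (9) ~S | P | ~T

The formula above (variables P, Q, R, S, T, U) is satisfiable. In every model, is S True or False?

True

Suppose S = 0.
From the singleton clause (~R), R = 0.
Now (R) is unsatisfied and unit — conflict.
So every satisfying assignment has S = True.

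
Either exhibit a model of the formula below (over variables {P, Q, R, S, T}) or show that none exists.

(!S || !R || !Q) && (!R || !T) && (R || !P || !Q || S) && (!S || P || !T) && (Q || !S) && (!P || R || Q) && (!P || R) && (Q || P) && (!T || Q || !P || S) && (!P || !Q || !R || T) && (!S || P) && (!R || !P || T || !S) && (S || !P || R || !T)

Branch on R: set R = false.
(!P) alone gives P = false.
(Q) alone gives Q = true.
(!S) alone gives S = false.
No clause remains; T is free.

P=false; Q=true; R=false; S=false; T=false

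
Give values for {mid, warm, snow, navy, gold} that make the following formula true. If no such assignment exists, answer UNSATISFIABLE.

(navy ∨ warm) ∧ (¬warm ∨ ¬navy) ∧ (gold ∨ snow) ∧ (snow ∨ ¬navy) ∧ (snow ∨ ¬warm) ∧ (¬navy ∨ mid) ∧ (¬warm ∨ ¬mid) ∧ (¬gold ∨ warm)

Case navy = False:
(warm) alone gives warm = True.
(snow) alone gives snow = True.
(¬mid) alone gives mid = False.
Every clause is now satisfied; gold is unconstrained.

mid=False; warm=True; snow=True; navy=False; gold=True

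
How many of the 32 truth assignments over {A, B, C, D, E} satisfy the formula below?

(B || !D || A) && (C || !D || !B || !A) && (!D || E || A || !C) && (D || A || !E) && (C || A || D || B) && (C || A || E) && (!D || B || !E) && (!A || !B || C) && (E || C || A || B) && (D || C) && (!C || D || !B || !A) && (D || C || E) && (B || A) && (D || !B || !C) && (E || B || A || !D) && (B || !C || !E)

There are 2^5 = 32 truth assignments over (A, B, C, D, E).
Split on B. With B = true, the clauses containing B are satisfied and !B drops from the rest; 4 of the 2^4 = 16 assignments to the other variables satisfy what remains.
With B = false, by the same count on the reduced clause set, 3 assignments work.
Total: 4 + 3 = 7.

7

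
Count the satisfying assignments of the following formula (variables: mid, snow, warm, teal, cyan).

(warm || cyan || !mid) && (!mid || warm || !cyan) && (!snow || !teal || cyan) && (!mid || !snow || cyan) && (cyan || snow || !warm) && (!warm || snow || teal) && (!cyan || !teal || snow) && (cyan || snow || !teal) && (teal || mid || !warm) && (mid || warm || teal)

4

There are 2^5 = 32 truth assignments over (mid, snow, warm, teal, cyan).
Split on teal. With teal = true, the clauses containing teal are satisfied and !teal drops from the rest; 3 of the 2^4 = 16 assignments to the other variables satisfy what remains.
With teal = false, by the same count on the reduced clause set, 1 assignment works.
(One model: mid=F, snow=T, warm=F, teal=T, cyan=T.)
Total: 3 + 1 = 4.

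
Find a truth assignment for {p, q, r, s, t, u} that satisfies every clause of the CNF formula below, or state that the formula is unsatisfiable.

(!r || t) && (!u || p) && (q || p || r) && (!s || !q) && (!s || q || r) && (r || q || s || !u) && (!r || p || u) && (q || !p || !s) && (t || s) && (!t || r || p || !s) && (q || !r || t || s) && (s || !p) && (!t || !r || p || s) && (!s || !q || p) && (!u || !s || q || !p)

Branch on r: set r = false.
Branch on u: set u = false.
Branch on q: set q = true.
(!s) alone gives s = false.
(t) alone gives t = true.
(!p) alone gives p = false.
All clauses are satisfied.

p: false,  q: true,  r: false,  s: false,  t: true,  u: false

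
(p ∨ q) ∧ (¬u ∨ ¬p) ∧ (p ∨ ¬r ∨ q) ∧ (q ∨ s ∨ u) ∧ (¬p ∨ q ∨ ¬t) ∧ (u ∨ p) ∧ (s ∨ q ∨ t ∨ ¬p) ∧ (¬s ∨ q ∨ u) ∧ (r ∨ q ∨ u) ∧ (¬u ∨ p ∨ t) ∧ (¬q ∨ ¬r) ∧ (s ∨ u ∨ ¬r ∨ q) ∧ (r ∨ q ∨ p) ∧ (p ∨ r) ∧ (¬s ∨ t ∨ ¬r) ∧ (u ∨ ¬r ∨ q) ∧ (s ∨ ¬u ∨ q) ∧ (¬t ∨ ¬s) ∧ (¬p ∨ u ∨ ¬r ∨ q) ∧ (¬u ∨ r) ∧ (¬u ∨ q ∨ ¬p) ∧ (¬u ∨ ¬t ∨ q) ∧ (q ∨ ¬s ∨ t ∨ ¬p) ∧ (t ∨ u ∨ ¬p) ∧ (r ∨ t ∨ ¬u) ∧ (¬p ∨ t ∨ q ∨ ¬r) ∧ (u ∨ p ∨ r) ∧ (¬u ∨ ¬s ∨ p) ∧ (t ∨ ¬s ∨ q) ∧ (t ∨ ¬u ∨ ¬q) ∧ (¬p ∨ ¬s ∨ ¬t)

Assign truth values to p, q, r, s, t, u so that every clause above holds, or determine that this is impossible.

Case p = True:
From the singleton clause (¬u), u = False.
From the singleton clause (t), t = True.
From the singleton clause (q), q = True.
From the singleton clause (¬r), r = False.
From the singleton clause (¬s), s = False.
All clauses are satisfied.

p ↦ True, q ↦ True, r ↦ False, s ↦ False, t ↦ True, u ↦ False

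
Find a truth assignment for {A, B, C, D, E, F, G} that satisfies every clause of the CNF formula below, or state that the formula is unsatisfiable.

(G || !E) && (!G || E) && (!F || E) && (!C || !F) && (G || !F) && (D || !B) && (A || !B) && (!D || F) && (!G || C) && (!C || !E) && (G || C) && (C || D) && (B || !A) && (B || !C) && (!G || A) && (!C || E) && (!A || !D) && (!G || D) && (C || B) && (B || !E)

Branch on G: set G = true.
(E) alone gives E = true.
(C) alone gives C = true.
That conflicts with the unit clause (!C).
Backtrack on G: now try G = false.
(!E) alone gives E = false.
(!F) alone gives F = false.
(!D) alone gives D = false.
(!B) alone gives B = false.
(C) alone gives C = true.
That conflicts with the unit clause (!C).
Either choice for G ends in contradiction.

UNSATISFIABLE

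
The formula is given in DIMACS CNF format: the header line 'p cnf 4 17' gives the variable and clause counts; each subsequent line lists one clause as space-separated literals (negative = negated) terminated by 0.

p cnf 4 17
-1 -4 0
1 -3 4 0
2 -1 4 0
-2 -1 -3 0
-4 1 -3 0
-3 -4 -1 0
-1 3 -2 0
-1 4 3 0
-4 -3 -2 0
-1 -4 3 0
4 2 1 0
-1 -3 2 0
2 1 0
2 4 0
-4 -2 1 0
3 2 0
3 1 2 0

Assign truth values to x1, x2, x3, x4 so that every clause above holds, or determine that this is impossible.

Try x1 = False.
Unit clause (x2) forces x2 = True.
Unit clause (¬x4) forces x4 = False.
Unit clause (¬x3) forces x3 = False.
Every clause now holds.

x1=False, x2=True, x3=False, x4=False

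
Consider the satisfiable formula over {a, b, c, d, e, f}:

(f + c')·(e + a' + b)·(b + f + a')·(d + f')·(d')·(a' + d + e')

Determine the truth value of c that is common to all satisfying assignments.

False

Suppose c = 1.
From the singleton clause (f), f = 1.
From the singleton clause (d), d = 1.
Now (d') is unsatisfied and unit — conflict.
So every satisfying assignment has c = False.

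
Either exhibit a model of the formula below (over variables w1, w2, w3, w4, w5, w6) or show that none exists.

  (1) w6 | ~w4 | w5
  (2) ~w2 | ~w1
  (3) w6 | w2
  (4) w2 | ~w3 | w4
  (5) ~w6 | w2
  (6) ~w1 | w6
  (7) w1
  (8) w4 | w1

UNSATISFIABLE

Unit clause (w1) forces w1 = 1.
Unit clause (~w2) forces w2 = 0.
Unit clause (w6) forces w6 = 1.
That conflicts with the unit clause (~w6).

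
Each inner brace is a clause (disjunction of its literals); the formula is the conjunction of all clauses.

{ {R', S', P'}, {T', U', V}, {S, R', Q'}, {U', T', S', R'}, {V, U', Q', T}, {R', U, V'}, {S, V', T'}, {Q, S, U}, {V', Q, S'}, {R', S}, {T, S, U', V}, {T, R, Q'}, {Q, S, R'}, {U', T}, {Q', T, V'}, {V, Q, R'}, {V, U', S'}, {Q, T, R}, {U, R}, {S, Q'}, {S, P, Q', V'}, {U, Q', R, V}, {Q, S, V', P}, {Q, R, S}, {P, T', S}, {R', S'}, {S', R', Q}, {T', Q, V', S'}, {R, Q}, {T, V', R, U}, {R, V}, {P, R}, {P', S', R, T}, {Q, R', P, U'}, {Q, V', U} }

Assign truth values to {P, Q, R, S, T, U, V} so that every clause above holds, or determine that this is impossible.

Case R = 0:
Unit clause (U) forces U = 1.
Unit clause (T) forces T = 1.
Unit clause (V) forces V = 1.
Unit clause (S) forces S = 1.
Unit clause (Q) forces Q = 1.
Unit clause (P) forces P = 1.
This assignment satisfies each clause.

P ↦ 1,  Q ↦ 1,  R ↦ 0,  S ↦ 1,  T ↦ 1,  U ↦ 1,  V ↦ 1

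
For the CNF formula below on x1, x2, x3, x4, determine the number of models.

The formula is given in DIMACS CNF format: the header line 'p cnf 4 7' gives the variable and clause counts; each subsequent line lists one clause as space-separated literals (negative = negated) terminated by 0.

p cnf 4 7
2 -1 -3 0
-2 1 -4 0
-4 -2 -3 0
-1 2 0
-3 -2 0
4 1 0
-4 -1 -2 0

3

There are 2^4 = 16 truth assignments over (x1, x2, x3, x4).
Check each against the 7 clauses (columns in the order x1, x2, x3, x4):
  F F F F  ✗ fails (x4 ∨ x1)
  F F F T  ✓ satisfies all
  F F T F  ✗ fails (x4 ∨ x1)
  F F T T  ✓ satisfies all
  F T F F  ✗ fails (x4 ∨ x1)
  F T F T  ✗ fails (¬x2 ∨ x1 ∨ ¬x4)
  F T T F  ✗ fails (¬x3 ∨ ¬x2)
  F T T T  ✗ fails (¬x2 ∨ x1 ∨ ¬x4)
  T F F F  ✗ fails (¬x1 ∨ x2)
  T F F T  ✗ fails (¬x1 ∨ x2)
  T F T F  ✗ fails (x2 ∨ ¬x1 ∨ ¬x3)
  T F T T  ✗ fails (x2 ∨ ¬x1 ∨ ¬x3)
  T T F F  ✓ satisfies all
  T T F T  ✗ fails (¬x4 ∨ ¬x1 ∨ ¬x2)
  T T T F  ✗ fails (¬x3 ∨ ¬x2)
  T T T T  ✗ fails (¬x4 ∨ ¬x2 ∨ ¬x3)
3 of the 16 rows are models.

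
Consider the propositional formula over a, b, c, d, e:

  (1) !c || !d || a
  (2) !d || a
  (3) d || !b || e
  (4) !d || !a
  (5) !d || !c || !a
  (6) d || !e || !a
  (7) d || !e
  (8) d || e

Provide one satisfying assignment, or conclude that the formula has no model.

UNSATISFIABLE

Case d = false:
The clause (!e) is unit, so e = false.
Now (e) is unsatisfied and unit — conflict.
Undo d and try d = true.
The clause (a) is unit, so a = true.
Now (!a) is unsatisfied and unit — conflict.
Either choice for d ends in contradiction.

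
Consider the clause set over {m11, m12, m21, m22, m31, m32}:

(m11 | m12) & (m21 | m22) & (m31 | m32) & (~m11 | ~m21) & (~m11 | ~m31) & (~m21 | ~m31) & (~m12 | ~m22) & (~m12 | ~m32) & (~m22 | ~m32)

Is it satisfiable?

Unsatisfiable

Branch on m11: set m11 = 1.
The clause (~m21) is unit, so m21 = 0.
The clause (m22) is unit, so m22 = 1.
The clause (~m31) is unit, so m31 = 0.
The clause (m32) is unit, so m32 = 1.
Now (~m32) is unsatisfied and unit — conflict.
Undo m11 and try m11 = 0.
The clause (m12) is unit, so m12 = 1.
The clause (~m22) is unit, so m22 = 0.
The clause (m21) is unit, so m21 = 1.
The clause (~m31) is unit, so m31 = 0.
The clause (m32) is unit, so m32 = 1.
Now (~m32) is unsatisfied and unit — conflict.
Both values of m11 lead to a conflict.
No assignment satisfies every clause.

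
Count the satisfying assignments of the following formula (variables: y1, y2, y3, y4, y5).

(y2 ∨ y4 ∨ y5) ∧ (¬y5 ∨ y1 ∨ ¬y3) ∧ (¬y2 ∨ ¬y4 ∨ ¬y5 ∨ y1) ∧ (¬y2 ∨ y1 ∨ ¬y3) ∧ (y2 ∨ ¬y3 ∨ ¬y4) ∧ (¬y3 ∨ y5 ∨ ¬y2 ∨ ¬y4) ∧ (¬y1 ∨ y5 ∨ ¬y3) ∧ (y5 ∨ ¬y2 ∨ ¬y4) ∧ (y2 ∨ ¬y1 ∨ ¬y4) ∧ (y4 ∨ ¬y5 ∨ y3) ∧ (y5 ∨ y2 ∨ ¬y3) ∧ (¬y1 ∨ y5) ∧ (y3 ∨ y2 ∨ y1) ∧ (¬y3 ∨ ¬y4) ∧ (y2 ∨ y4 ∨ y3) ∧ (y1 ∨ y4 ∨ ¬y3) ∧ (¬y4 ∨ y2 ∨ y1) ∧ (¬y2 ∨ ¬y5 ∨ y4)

There are 2^5 = 32 truth assignments over (y1, y2, y3, y4, y5).
Split on y5. With y5 = True, the clauses containing y5 are satisfied and ¬y5 drops from the rest; 2 of the 2^4 = 16 assignments to the other variables satisfy what remains.
With y5 = False, by the same count on the reduced clause set, 1 assignment works.
Total: 2 + 1 = 3.

3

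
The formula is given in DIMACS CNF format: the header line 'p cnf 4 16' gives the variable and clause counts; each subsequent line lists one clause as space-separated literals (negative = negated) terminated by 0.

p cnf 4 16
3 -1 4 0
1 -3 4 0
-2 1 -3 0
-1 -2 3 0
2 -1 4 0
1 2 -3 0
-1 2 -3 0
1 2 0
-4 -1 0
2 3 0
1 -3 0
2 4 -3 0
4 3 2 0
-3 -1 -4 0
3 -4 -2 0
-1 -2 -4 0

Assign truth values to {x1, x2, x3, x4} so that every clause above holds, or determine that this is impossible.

x1=True, x2=True, x3=True, x4=False

Suppose x1 = True.
Unit clause (¬x4) forces x4 = False.
Unit clause (x3) forces x3 = True.
Unit clause (x2) forces x2 = True.
Every clause now holds.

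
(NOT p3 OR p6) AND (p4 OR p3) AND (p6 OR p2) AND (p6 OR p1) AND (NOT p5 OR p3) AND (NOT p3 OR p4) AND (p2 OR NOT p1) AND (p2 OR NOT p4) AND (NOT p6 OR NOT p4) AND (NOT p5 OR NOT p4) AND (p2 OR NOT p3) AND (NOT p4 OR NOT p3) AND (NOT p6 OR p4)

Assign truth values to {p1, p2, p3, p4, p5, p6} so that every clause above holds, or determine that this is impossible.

p1=true; p2=true; p3=false; p4=true; p5=false; p6=false

Case p3 = false:
From the singleton clause (p4), p4 = true.
From the singleton clause (NOT p5), p5 = false.
From the singleton clause (p2), p2 = true.
From the singleton clause (NOT p6), p6 = false.
From the singleton clause (p1), p1 = true.
Every clause now holds.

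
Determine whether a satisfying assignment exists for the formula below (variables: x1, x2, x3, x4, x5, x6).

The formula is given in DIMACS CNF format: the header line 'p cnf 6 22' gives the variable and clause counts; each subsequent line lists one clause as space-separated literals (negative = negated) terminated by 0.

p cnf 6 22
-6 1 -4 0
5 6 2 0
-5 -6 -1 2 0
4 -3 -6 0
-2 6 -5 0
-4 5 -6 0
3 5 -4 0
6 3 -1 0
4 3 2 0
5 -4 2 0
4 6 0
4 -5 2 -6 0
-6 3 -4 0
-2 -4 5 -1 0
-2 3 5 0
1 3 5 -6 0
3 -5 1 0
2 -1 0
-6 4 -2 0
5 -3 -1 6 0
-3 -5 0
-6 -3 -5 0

Yes, satisfiable

Branch on x4: set x4 = True.
Branch on x6: set x6 = False.
Branch on x5: set x5 = False.
The clause (x2) is unit, so x2 = True.
The clause (x3) is unit, so x3 = True.
The clause (¬x1) is unit, so x1 = False.
Every clause now holds.
A satisfying assignment: x1=False,  x2=True,  x3=True,  x4=True,  x5=False,  x6=False.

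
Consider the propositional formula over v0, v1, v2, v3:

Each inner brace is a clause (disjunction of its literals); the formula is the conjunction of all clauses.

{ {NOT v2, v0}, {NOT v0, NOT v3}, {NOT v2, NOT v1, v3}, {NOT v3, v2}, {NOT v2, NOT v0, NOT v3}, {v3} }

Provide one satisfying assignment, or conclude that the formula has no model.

From the singleton clause (v3), v3 = true.
From the singleton clause (NOT v0), v0 = false.
From the singleton clause (NOT v2), v2 = false.
But (v2) is also a unit clause — contradiction.

UNSATISFIABLE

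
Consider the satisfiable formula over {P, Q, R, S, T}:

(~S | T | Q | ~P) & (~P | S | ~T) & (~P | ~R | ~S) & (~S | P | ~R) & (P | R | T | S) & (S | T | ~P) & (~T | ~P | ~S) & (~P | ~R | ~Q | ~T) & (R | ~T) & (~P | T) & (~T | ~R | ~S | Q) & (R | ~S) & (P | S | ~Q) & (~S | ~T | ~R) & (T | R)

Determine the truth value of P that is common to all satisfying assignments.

False

Suppose P = 1.
From the singleton clause (T), T = 1.
From the singleton clause (S), S = 1.
Now (~S) is unsatisfied and unit — conflict.
So every satisfying assignment has P = False.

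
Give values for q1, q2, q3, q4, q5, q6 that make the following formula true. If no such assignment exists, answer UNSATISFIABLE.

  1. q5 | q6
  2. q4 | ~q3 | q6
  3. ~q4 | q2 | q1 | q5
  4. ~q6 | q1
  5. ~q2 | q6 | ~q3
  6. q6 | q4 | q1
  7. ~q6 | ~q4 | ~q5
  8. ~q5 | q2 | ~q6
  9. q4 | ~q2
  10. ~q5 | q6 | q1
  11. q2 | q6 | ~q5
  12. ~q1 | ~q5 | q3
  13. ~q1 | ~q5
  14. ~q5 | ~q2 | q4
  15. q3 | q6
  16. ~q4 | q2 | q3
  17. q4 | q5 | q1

q1: 1; q2: 0; q3: 1; q4: 0; q5: 0; q6: 1

Branch on q5: set q5 = 0.
The clause (q6) is unit, so q6 = 1.
The clause (q1) is unit, so q1 = 1.
Branch on q4: set q4 = 0.
The clause (~q2) is unit, so q2 = 0.
No clause remains; q3 is free.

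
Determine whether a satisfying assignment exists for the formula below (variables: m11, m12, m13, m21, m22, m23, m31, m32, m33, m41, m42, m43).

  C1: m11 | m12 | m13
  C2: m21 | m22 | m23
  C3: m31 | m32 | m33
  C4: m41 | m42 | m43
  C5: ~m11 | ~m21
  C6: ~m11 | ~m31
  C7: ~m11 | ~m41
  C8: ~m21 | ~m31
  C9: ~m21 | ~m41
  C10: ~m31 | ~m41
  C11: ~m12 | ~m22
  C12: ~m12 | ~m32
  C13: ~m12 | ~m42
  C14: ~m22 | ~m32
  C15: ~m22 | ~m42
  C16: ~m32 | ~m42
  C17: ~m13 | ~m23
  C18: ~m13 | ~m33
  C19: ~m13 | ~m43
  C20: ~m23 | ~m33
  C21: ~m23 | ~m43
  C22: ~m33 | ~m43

Try m11 = 0.
Try m12 = 1.
Unit clause (~m22) forces m22 = 0.
Unit clause (~m32) forces m32 = 0.
Unit clause (~m42) forces m42 = 0.
Try m21 = 1.
Unit clause (~m31) forces m31 = 0.
Unit clause (m33) forces m33 = 1.
Unit clause (~m41) forces m41 = 0.
Unit clause (m43) forces m43 = 1.
Now (~m43) is unsatisfied and unit — conflict.
That branch fails; take m21 = 0 instead.
Unit clause (m23) forces m23 = 1.
Unit clause (~m13) forces m13 = 0.
Unit clause (~m33) forces m33 = 0.
Unit clause (m31) forces m31 = 1.
Unit clause (~m41) forces m41 = 0.
Unit clause (m43) forces m43 = 1.
Now (~m43) is unsatisfied and unit — conflict.
Both values of m21 lead to a conflict.
That branch fails; take m12 = 0 instead.
Unit clause (m13) forces m13 = 1.
Unit clause (~m23) forces m23 = 0.
Unit clause (~m33) forces m33 = 0.
Unit clause (~m43) forces m43 = 0.
Try m21 = 1.
Unit clause (~m31) forces m31 = 0.
Unit clause (m32) forces m32 = 1.
Unit clause (~m41) forces m41 = 0.
Unit clause (m42) forces m42 = 1.
Now (~m42) is unsatisfied and unit — conflict.
That branch fails; take m21 = 0 instead.
Unit clause (m22) forces m22 = 1.
Unit clause (~m32) forces m32 = 0.
Unit clause (m31) forces m31 = 1.
Unit clause (~m41) forces m41 = 0.
Unit clause (m42) forces m42 = 1.
Now (~m42) is unsatisfied and unit — conflict.
Both values of m21 lead to a conflict.
Both values of m12 lead to a conflict.
That branch fails; take m11 = 1 instead.
Unit clause (~m21) forces m21 = 0.
Unit clause (~m31) forces m31 = 0.
Unit clause (~m41) forces m41 = 0.
Try m22 = 1.
Unit clause (~m12) forces m12 = 0.
Unit clause (~m32) forces m32 = 0.
Unit clause (m33) forces m33 = 1.
Unit clause (~m42) forces m42 = 0.
Unit clause (m43) forces m43 = 1.
Now (~m43) is unsatisfied and unit — conflict.
That branch fails; take m22 = 0 instead.
Unit clause (m23) forces m23 = 1.
Unit clause (~m13) forces m13 = 0.
Unit clause (~m33) forces m33 = 0.
Unit clause (m32) forces m32 = 1.
Unit clause (~m12) forces m12 = 0.
Unit clause (~m42) forces m42 = 0.
Unit clause (m43) forces m43 = 1.
Now (~m43) is unsatisfied and unit — conflict.
Both values of m22 lead to a conflict.
Both values of m11 lead to a conflict.
No assignment satisfies every clause.

No, unsatisfiable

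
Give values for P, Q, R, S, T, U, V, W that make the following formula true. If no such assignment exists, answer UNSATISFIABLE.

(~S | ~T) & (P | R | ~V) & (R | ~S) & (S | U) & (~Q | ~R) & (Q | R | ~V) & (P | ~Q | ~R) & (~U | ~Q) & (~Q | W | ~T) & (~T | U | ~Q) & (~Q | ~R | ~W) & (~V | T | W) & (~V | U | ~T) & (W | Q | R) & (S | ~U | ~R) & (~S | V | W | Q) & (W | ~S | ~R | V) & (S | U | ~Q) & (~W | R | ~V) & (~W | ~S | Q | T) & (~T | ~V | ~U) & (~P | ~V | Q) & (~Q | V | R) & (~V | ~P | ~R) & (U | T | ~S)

Suppose S = 0.
From the singleton clause (U), U = 1.
From the singleton clause (~Q), Q = 0.
From the singleton clause (~R), R = 0.
From the singleton clause (~V), V = 0.
From the singleton clause (W), W = 1.
Every clause is now satisfied; P, T are unconstrained.

P ↦ 0, Q ↦ 0, R ↦ 0, S ↦ 0, T ↦ 0, U ↦ 1, V ↦ 0, W ↦ 1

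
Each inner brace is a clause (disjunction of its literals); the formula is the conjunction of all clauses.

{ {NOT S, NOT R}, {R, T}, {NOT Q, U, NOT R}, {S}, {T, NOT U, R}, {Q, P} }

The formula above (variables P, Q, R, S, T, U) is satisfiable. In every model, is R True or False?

False

Suppose R = true.
(NOT S) alone gives S = false.
That conflicts with the unit clause (S).
So every satisfying assignment has R = False.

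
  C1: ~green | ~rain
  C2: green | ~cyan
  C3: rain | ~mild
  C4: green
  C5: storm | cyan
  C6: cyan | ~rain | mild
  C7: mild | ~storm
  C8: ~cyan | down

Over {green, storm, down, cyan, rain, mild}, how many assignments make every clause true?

There are 2^6 = 64 truth assignments over (green, storm, down, cyan, rain, mild).
Split on storm. With storm = 1, the clauses containing storm are satisfied and ~storm drops from the rest; 0 of the 2^5 = 32 assignments to the other variables satisfy what remains.
With storm = 0, by the same count on the reduced clause set, 1 assignment works.
(One model: green=T, storm=F, down=T, cyan=T, rain=F, mild=F.)
Total: 0 + 1 = 1.

1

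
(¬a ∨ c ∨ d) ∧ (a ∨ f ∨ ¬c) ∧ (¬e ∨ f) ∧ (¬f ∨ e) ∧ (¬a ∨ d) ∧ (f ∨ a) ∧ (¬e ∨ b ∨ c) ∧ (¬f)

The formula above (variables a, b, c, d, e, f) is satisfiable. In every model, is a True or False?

Suppose a = False.
From the singleton clause (f), f = True.
Now (¬f) is unsatisfied and unit — conflict.
So every satisfying assignment has a = True.

True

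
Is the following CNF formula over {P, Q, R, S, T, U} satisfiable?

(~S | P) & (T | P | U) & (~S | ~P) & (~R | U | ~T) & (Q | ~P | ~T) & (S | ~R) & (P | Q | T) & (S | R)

Suppose S = 0.
The clause (~R) is unit, so R = 0.
That conflicts with the unit clause (R).
Undo S and try S = 1.
The clause (P) is unit, so P = 1.
That conflicts with the unit clause (~P).
Both values of S lead to a conflict.
No assignment satisfies every clause.

Unsatisfiable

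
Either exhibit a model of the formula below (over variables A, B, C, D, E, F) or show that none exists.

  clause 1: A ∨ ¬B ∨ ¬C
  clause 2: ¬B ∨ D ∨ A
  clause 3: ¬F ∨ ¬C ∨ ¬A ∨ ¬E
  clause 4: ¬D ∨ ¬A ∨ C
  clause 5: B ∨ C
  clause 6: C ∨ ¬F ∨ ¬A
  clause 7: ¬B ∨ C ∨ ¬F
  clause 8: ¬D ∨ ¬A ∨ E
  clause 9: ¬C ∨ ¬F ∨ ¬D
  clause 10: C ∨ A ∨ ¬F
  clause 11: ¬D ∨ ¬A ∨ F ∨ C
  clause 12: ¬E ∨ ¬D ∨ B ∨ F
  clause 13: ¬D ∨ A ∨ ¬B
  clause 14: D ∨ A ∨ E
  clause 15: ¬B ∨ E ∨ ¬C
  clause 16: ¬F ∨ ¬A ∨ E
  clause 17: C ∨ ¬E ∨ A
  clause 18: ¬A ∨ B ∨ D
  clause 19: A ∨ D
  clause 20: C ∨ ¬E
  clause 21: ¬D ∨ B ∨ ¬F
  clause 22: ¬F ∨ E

A ↦ False; B ↦ False; C ↦ True; D ↦ True; E ↦ False; F ↦ False

Case B = False:
Unit clause (C) forces C = True.
Case F = False:
Case E = False:
Case D = True:
Unit clause (¬A) forces A = False.
Every clause now holds.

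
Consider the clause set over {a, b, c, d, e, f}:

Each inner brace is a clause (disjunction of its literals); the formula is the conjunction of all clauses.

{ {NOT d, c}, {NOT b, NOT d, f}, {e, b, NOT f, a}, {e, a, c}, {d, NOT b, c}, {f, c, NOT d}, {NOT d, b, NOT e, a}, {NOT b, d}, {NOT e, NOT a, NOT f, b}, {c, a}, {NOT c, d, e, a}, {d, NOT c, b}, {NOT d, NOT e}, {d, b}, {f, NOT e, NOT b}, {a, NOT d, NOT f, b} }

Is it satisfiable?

Satisfiable

Branch on d: set d = true.
The clause (c) is unit, so c = true.
The clause (NOT e) is unit, so e = false.
Branch on b: set b = true.
The clause (f) is unit, so f = true.
Every clause is now satisfied; a is unconstrained.
A satisfying assignment: a: true; b: true; c: true; d: true; e: false; f: true.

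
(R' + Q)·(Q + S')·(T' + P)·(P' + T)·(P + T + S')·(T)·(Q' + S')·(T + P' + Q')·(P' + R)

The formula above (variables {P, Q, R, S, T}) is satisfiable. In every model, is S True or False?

False

Suppose S = 1.
Unit clause (Q) forces Q = 1.
Now (Q') is unsatisfied and unit — conflict.
So every satisfying assignment has S = False.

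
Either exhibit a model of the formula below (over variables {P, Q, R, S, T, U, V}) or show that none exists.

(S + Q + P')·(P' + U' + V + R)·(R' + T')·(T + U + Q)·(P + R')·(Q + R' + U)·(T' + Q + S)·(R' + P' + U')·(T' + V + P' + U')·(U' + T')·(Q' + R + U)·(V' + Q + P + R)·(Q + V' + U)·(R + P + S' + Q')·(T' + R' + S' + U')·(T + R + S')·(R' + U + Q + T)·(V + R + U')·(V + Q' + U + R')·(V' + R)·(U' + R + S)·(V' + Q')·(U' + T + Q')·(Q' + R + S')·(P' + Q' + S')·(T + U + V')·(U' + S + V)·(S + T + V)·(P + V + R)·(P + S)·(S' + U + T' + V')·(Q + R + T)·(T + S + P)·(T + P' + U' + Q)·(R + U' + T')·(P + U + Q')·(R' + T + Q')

Case R = 0:
(V') alone gives V = 0.
(U') alone gives U = 0.
(Q') alone gives Q = 0.
(T) alone gives T = 1.
(S) alone gives S = 1.
(P) alone gives P = 1.
Every clause now holds.

P ↦ 1; Q ↦ 0; R ↦ 0; S ↦ 1; T ↦ 1; U ↦ 0; V ↦ 0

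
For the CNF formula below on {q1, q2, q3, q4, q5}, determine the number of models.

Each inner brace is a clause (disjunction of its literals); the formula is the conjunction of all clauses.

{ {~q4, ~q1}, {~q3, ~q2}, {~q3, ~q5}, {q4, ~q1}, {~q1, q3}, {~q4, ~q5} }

There are 2^5 = 32 truth assignments over (q1, q2, q3, q4, q5).
Split on q1. With q1 = 1, the clauses containing q1 are satisfied and ~q1 drops from the rest; 0 of the 2^4 = 16 assignments to the other variables satisfy what remains.
With q1 = 0, by the same count on the reduced clause set, 8 assignments work.
Total: 0 + 8 = 8.

8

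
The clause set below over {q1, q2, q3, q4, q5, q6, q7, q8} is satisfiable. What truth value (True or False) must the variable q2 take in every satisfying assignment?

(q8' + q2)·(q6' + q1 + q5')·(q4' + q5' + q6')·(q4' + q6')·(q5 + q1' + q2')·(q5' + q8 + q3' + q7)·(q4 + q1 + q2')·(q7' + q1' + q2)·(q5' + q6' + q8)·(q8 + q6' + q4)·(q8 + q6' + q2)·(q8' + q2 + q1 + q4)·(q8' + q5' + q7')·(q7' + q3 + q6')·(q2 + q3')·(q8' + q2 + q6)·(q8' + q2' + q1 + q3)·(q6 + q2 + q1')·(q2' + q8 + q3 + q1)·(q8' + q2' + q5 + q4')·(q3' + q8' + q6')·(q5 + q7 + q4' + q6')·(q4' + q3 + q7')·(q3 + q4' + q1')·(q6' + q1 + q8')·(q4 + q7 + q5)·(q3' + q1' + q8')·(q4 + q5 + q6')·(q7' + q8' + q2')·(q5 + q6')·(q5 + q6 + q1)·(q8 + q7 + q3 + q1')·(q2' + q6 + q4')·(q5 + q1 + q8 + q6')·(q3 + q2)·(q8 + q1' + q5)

Suppose q2 = 0.
Unit clause (q8') forces q8 = 0.
Unit clause (q6') forces q6 = 0.
Unit clause (q3') forces q3 = 0.
But (q3) is also a unit clause — contradiction.
So every satisfying assignment has q2 = True.

True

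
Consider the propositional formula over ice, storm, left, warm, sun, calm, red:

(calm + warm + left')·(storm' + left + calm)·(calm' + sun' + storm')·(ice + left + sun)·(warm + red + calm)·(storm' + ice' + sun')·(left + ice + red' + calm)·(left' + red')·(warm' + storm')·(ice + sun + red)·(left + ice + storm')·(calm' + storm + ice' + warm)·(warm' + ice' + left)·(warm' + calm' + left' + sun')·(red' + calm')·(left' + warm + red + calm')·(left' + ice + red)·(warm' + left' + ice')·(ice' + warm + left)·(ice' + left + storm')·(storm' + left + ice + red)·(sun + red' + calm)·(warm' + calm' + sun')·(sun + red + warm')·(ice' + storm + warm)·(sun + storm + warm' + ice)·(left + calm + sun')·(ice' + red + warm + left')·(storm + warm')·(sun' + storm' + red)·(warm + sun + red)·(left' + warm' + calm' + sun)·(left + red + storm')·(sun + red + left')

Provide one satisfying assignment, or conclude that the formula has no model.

Branch on left: set left = 0.
Branch on storm: set storm = 0.
The clause (warm') is unit, so warm = 0.
The clause (ice') is unit, so ice = 0.
The clause (sun) is unit, so sun = 1.
The clause (calm) is unit, so calm = 1.
The clause (red') is unit, so red = 0.
Every clause now holds.

ice=0,  storm=0,  left=0,  warm=0,  sun=1,  calm=1,  red=0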